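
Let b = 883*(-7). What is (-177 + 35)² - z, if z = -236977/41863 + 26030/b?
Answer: 5220094362019/258755203 ≈ 20174.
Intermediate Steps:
b = -6181
z = -2554448727/258755203 (z = -236977/41863 + 26030/(-6181) = -236977*1/41863 + 26030*(-1/6181) = -236977/41863 - 26030/6181 = -2554448727/258755203 ≈ -9.8721)
(-177 + 35)² - z = (-177 + 35)² - 1*(-2554448727/258755203) = (-142)² + 2554448727/258755203 = 20164 + 2554448727/258755203 = 5220094362019/258755203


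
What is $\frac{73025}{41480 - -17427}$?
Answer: $\frac{73025}{58907} \approx 1.2397$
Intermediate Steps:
$\frac{73025}{41480 - -17427} = \frac{73025}{41480 + 17427} = \frac{73025}{58907}$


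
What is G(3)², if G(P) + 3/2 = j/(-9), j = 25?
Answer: 5929/324 ≈ 18.299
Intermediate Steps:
G(P) = -77/18 (G(P) = -3/2 + 25/(-9) = -3/2 + 25*(-⅑) = -3/2 - 25/9 = -77/18)
G(3)² = (-77/18)² = 5929/324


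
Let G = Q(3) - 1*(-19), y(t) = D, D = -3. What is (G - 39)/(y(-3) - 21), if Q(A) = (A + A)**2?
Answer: -2/3 ≈ -0.66667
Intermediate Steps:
Q(A) = 4*A**2 (Q(A) = (2*A)**2 = 4*A**2)
y(t) = -3
G = 55 (G = 4*3**2 - 1*(-19) = 4*9 + 19 = 36 + 19 = 55)
(G - 39)/(y(-3) - 21) = (55 - 39)/(-3 - 21) = 16/(-24) = -1/24*16 = -2/3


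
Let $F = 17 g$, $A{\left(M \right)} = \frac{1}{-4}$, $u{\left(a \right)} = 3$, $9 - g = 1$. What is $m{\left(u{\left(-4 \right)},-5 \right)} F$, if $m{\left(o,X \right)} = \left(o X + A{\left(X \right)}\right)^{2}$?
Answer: $\frac{63257}{2} \approx 31629.0$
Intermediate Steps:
$g = 8$ ($g = 9 - 1 = 8$)
$A{\left(M \right)} = - \frac{1}{4}$
$m{\left(o,X \right)} = \left(- \frac{1}{4} + X o\right)^{2}$ ($m{\left(o,X \right)} = \left(o X - \frac{1}{4}\right)^{2} = \left(X o - \frac{1}{4}\right)^{2} = \left(- \frac{1}{4} + X o\right)^{2}$)
$F = 136$ ($F = 17 \cdot 8 = 136$)
$m{\left(u{\left(-4 \right)},-5 \right)} F = \frac{\left(-1 + 4 \left(-5\right) 3\right)^{2}}{16} \cdot 136 = \frac{\left(-1 - 60\right)^{2}}{16} \cdot 136 = \frac{\left(-61\right)^{2}}{16} \cdot 136 = \frac{1}{16} \cdot 3721 \cdot 136 = \frac{3721}{16} \cdot 136 = \frac{63257}{2}$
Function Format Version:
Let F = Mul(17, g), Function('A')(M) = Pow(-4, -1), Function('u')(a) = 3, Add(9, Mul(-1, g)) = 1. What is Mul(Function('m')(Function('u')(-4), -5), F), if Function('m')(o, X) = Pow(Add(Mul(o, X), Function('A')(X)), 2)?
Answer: Rational(63257, 2) ≈ 31629.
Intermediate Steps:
g = 8 (g = Add(9, Mul(-1, 1)) = Add(9, -1) = 8)
Function('A')(M) = Rational(-1, 4)
Function('m')(o, X) = Pow(Add(Rational(-1, 4), Mul(X, o)), 2) (Function('m')(o, X) = Pow(Add(Mul(o, X), Rational(-1, 4)), 2) = Pow(Add(Mul(X, o), Rational(-1, 4)), 2) = Pow(Add(Rational(-1, 4), Mul(X, o)), 2))
F = 136 (F = Mul(17, 8) = 136)
Mul(Function('m')(Function('u')(-4), -5), F) = Mul(Mul(Rational(1, 16), Pow(Add(-1, Mul(4, -5, 3)), 2)), 136) = Mul(Mul(Rational(1, 16), Pow(Add(-1, -60), 2)), 136) = Mul(Mul(Rational(1, 16), Pow(-61, 2)), 136) = Mul(Mul(Rational(1, 16), 3721), 136) = Mul(Rational(3721, 16), 136) = Rational(63257, 2)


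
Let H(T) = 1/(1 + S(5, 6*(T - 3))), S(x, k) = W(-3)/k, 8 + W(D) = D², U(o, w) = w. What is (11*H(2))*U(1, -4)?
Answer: -264/5 ≈ -52.800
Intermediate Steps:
W(D) = -8 + D²
S(x, k) = 1/k (S(x, k) = (-8 + (-3)²)/k = (-8 + 9)/k = 1/k)
H(T) = 1/(1 + 1/(-18 + 6*T)) (H(T) = 1/(1 + 1/(6*(T - 3))) = 1/(1 + 1/(6*(-3 + T))) = 1/(1 + 1/(-18 + 6*T)))
(11*H(2))*U(1, -4) = (11*(6*(-3 + 2)/(-17 + 6*2)))*(-4) = (11*(6*(-1)/(-17 + 12)))*(-4) = (11*(6*(-1)/(-5)))*(-4) = (11*(6*(-⅕)*(-1)))*(-4) = (11*(6/5))*(-4) = (66/5)*(-4) = -264/5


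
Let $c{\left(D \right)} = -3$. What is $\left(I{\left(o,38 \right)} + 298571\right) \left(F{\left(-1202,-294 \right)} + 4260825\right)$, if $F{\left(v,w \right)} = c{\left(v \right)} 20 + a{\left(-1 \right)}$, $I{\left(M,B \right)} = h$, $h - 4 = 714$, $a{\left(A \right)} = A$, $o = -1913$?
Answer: $1275199796796$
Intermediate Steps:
$h = 718$ ($h = 4 + 714 = 718$)
$I{\left(M,B \right)} = 718$
$F{\left(v,w \right)} = -61$ ($F{\left(v,w \right)} = \left(-3\right) 20 - 1 = -60 - 1 = -61$)
$\left(I{\left(o,38 \right)} + 298571\right) \left(F{\left(-1202,-294 \right)} + 4260825\right) = \left(718 + 298571\right) \left(-61 + 4260825\right) = 299289 \cdot 4260764 = 1275199796796$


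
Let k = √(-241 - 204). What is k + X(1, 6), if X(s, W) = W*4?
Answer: 24 + I*√445 ≈ 24.0 + 21.095*I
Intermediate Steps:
X(s, W) = 4*W
k = I*√445 (k = √(-445) = I*√445 ≈ 21.095*I)
k + X(1, 6) = I*√445 + 4*6 = I*√445 + 24 = 24 + I*√445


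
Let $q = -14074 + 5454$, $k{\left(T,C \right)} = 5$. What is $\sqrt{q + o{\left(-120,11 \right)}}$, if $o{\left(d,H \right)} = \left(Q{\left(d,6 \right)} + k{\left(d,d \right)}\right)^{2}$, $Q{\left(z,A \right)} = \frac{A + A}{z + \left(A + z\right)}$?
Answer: $\frac{i \sqrt{13073771}}{39} \approx 92.712 i$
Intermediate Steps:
$Q{\left(z,A \right)} = \frac{2 A}{A + 2 z}$
$q = -8620$
$o{\left(d,H \right)} = \left(5 + \frac{12}{6 + 2 d}\right)^{2}$ ($o{\left(d,H \right)} = \left(2 \cdot 6 \frac{1}{6 + 2 d} + 5\right)^{2} = \left(\frac{12}{6 + 2 d} + 5\right)^{2} = \left(5 + \frac{12}{6 + 2 d}\right)^{2}$)
$\sqrt{q + o{\left(-120,11 \right)}} = \sqrt{-8620 + \frac{\left(21 + 5 \left(-120\right)\right)^{2}}{\left(3 - 120\right)^{2}}} = \sqrt{-8620 + \frac{\left(21 - 600\right)^{2}}{13689}} = \sqrt{-8620 + \frac{\left(-579\right)^{2}}{13689}} = \sqrt{-8620 + \frac{1}{13689} \cdot 335241} = \sqrt{-8620 + \frac{37249}{1521}} = \sqrt{- \frac{13073771}{1521}} = \frac{i \sqrt{13073771}}{39}$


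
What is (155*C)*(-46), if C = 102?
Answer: -727260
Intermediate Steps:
(155*C)*(-46) = (155*102)*(-46) = 15810*(-46) = -727260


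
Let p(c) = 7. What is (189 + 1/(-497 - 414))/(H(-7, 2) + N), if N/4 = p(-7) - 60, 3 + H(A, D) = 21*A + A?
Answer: -172178/336159 ≈ -0.51219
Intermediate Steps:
H(A, D) = -3 + 22*A (H(A, D) = -3 + (21*A + A) = -3 + 22*A)
N = -212 (N = 4*(7 - 60) = 4*(-53) = -212)
(189 + 1/(-497 - 414))/(H(-7, 2) + N) = (189 + 1/(-497 - 414))/((-3 + 22*(-7)) - 212) = (189 + 1/(-911))/((-3 - 154) - 212) = (189 - 1/911)/(-157 - 212) = (172178/911)/(-369) = (172178/911)*(-1/369) = -172178/336159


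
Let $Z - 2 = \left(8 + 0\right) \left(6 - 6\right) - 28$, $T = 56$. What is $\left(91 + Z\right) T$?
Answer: $3640$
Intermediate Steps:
$Z = -26$ ($Z = 2 - \left(28 - \left(8 + 0\right) \left(6 - 6\right)\right) = 2 + \left(8 \cdot 0 - 28\right) = 2 + \left(0 - 28\right) = 2 - 28 = -26$)
$\left(91 + Z\right) T = \left(91 - 26\right) 56 = 65 \cdot 56 = 3640$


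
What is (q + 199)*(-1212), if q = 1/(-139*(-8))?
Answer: -67050567/278 ≈ -2.4119e+5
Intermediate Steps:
q = 1/1112 ≈ 0.00089928
(q + 199)*(-1212) = (1/1112 + 199)*(-1212) = (221289/1112)*(-1212) = -67050567/278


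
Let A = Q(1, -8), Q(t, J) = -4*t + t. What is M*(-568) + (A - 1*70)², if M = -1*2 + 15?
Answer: -2055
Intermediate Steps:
Q(t, J) = -3*t
M = 13 (M = -2 + 15 = 13)
A = -3 (A = -3*1 = -3)
M*(-568) + (A - 1*70)² = 13*(-568) + (-3 - 1*70)² = -7384 + (-3 - 70)² = -7384 + (-73)² = -7384 + 5329 = -2055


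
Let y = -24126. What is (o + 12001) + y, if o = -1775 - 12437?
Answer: -26337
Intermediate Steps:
o = -14212
(o + 12001) + y = (-14212 + 12001) - 24126 = -2211 - 24126 = -26337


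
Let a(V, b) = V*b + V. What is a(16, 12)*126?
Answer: 26208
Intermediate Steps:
a(V, b) = V + V*b
a(16, 12)*126 = (16*(1 + 12))*126 = (16*13)*126 = 208*126 = 26208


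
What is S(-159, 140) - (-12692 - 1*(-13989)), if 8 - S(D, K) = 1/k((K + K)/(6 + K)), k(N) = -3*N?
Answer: -541307/420 ≈ -1288.8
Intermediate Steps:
S(D, K) = 8 + (6 + K)/(6*K) (S(D, K) = 8 - 1/((-3*(K + K)/(6 + K))) = 8 - 1/((-3*2*K/(6 + K))) = 8 - 1/((-6*K/(6 + K))) = 8 - (-1)*(6 + K)/(6*K) = 8 + (6 + K)/(6*K))
S(-159, 140) - (-12692 - 1*(-13989)) = (49/6 + 1/140) - (-12692 - 1*(-13989)) = (49/6 + 1/140) - (-12692 + 13989) = 3433/420 - 1*1297 = 3433/420 - 1297 = -541307/420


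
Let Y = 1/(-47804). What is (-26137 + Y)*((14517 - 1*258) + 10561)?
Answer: -456050399385/703 ≈ -6.4872e+8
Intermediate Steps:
Y = -1/47804 ≈ -2.0919e-5
(-26137 + Y)*((14517 - 1*258) + 10561) = (-26137 - 1/47804)*((14517 - 1*258) + 10561) = -1249453149*((14517 - 258) + 10561)/47804 = -1249453149*(14259 + 10561)/47804 = -1249453149/47804*24820 = -456050399385/703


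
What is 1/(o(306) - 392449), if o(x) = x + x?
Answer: -1/391837 ≈ -2.5521e-6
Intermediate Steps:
o(x) = 2*x
1/(o(306) - 392449) = 1/(2*306 - 392449) = 1/(612 - 392449) = 1/(-391837) = -1/391837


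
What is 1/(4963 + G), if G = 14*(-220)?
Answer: 1/1883 ≈ 0.00053107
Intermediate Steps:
G = -3080
1/(4963 + G) = 1/(4963 - 3080) = 1/1883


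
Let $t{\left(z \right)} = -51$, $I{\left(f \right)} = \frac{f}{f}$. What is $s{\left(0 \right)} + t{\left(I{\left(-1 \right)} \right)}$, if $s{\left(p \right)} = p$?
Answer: $-51$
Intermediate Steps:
$I{\left(f \right)} = 1$
$s{\left(0 \right)} + t{\left(I{\left(-1 \right)} \right)} = 0 - 51 = -51$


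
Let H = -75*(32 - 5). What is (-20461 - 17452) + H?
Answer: -39938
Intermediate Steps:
H = -2025 (H = -75*27 = -2025)
(-20461 - 17452) + H = (-20461 - 17452) - 2025 = -37913 - 2025 = -39938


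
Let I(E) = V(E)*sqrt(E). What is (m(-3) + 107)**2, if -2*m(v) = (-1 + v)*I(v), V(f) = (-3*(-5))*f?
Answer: (107 - 90*I*sqrt(3))**2 ≈ -12851.0 - 33359.0*I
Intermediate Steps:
V(f) = 15*f
I(E) = 15*E**(3/2) (I(E) = (15*E)*sqrt(E) = 15*E**(3/2))
m(v) = -15*v**(3/2)*(-1 + v)/2 (m(v) = -(-1 + v)*15*v**(3/2)/2 = -15*v**(3/2)*(-1 + v)/2)
(m(-3) + 107)**2 = (15*(-3)**(3/2)*(1 - 1*(-3))/2 + 107)**2 = (15*(-3*I*sqrt(3))*(1 + 3)/2 + 107)**2 = ((15/2)*(-3*I*sqrt(3))*4 + 107)**2 = (-90*I*sqrt(3) + 107)**2 = (107 - 90*I*sqrt(3))**2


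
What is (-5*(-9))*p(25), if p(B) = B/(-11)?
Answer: -1125/11 ≈ -102.27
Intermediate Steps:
p(B) = -B/11 (p(B) = B*(-1/11) = -B/11)
(-5*(-9))*p(25) = (-5*(-9))*(-1/11*25) = 45*(-25/11) = -1125/11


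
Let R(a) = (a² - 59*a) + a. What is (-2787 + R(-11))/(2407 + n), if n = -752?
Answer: -2028/1655 ≈ -1.2254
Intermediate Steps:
R(a) = a² - 58*a
(-2787 + R(-11))/(2407 + n) = (-2787 - 11*(-58 - 11))/(2407 - 752) = (-2787 - 11*(-69))/1655 = (-2787 + 759)*(1/1655) = -2028*1/1655 = -2028/1655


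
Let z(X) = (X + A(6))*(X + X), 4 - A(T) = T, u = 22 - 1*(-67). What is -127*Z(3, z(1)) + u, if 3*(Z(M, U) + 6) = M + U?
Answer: 2426/3 ≈ 808.67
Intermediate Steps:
u = 89 (u = 22 + 67 = 89)
A(T) = 4 - T
z(X) = 2*X*(-2 + X) (z(X) = (X + (4 - 1*6))*(X + X) = (X + (4 - 6))*(2*X) = (X - 2)*(2*X) = (-2 + X)*(2*X) = 2*X*(-2 + X))
Z(M, U) = -6 + M/3 + U/3 (Z(M, U) = -6 + (M + U)/3 = -6 + (M/3 + U/3) = -6 + M/3 + U/3)
-127*Z(3, z(1)) + u = -127*(-6 + (1/3)*3 + (2*1*(-2 + 1))/3) + 89 = -127*(-6 + 1 + (2*1*(-1))/3) + 89 = -127*(-6 + 1 + (1/3)*(-2)) + 89 = -127*(-6 + 1 - 2/3) + 89 = -127*(-17/3) + 89 = 2159/3 + 89 = 2426/3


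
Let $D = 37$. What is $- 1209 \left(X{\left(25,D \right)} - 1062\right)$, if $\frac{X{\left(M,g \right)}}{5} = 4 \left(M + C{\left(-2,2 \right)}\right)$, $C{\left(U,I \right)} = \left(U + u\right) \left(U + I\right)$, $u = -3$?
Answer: $679458$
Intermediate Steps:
$C{\left(U,I \right)} = \left(-3 + U\right) \left(I + U\right)$ ($C{\left(U,I \right)} = \left(U - 3\right) \left(U + I\right) = \left(-3 + U\right) \left(I + U\right)$)
$X{\left(M,g \right)} = 20 M$ ($X{\left(M,g \right)} = 5 \cdot 4 \left(M + \left(\left(-2\right)^{2} - 6 - -6 + 2 \left(-2\right)\right)\right) = 5 \cdot 4 \left(M + \left(4 - 6 + 6 - 4\right)\right) = 5 \cdot 4 \left(M + 0\right) = 5 \cdot 4 M = 20 M$)
$- 1209 \left(X{\left(25,D \right)} - 1062\right) = - 1209 \left(20 \cdot 25 - 1062\right) = - 1209 \left(500 - 1062\right) = \left(-1209\right) \left(-562\right) = 679458$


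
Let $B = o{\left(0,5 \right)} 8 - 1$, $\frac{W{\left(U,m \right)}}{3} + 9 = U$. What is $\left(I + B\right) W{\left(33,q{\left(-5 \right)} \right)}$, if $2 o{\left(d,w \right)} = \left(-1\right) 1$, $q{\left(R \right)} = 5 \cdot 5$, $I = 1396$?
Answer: $100152$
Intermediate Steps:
$q{\left(R \right)} = 25$
$W{\left(U,m \right)} = -27 + 3 U$
$o{\left(d,w \right)} = - \frac{1}{2}$ ($o{\left(d,w \right)} = \frac{\left(-1\right) 1}{2} = \frac{1}{2} \left(-1\right) = - \frac{1}{2}$)
$B = -5$ ($B = \left(- \frac{1}{2}\right) 8 - 1 = -4 - 1 = -5$)
$\left(I + B\right) W{\left(33,q{\left(-5 \right)} \right)} = \left(1396 - 5\right) \left(-27 + 3 \cdot 33\right) = 1391 \left(-27 + 99\right) = 1391 \cdot 72 = 100152$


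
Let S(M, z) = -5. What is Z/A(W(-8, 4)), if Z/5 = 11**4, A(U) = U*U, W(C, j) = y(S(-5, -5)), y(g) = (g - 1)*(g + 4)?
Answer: 73205/36 ≈ 2033.5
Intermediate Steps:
y(g) = (-1 + g)*(4 + g)
W(C, j) = 6 (W(C, j) = -4 + (-5)**2 + 3*(-5) = -4 + 25 - 15 = 6)
A(U) = U**2
Z = 73205 (Z = 5*11**4 = 5*14641 = 73205)
Z/A(W(-8, 4)) = 73205/(6**2) = 73205/36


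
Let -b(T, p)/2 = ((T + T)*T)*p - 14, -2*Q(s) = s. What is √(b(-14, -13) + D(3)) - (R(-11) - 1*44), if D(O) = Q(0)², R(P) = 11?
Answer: 33 + 2*√2555 ≈ 134.09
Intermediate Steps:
Q(s) = -s/2
b(T, p) = 28 - 4*p*T² (b(T, p) = -2*(((T + T)*T)*p - 14) = -2*(((2*T)*T)*p - 14) = -2*((2*T²)*p - 14) = -2*(2*p*T² - 14) = -2*(-14 + 2*p*T²) = 28 - 4*p*T²)
D(O) = 0 (D(O) = (-½*0)² = 0² = 0)
√(b(-14, -13) + D(3)) - (R(-11) - 1*44) = √((28 - 4*(-13)*(-14)²) + 0) - (11 - 1*44) = √((28 - 4*(-13)*196) + 0) - (11 - 44) = √((28 + 10192) + 0) - 1*(-33) = √(10220 + 0) + 33 = √10220 + 33 = 2*√2555 + 33 = 33 + 2*√2555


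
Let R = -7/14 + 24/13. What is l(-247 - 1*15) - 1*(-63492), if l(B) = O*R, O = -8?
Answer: 825256/13 ≈ 63481.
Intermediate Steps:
R = 35/26 (R = -7*1/14 + 24*(1/13) = -1/2 + 24/13 = 35/26 ≈ 1.3462)
l(B) = -140/13 (l(B) = -8*35/26 = -140/13)
l(-247 - 1*15) - 1*(-63492) = -140/13 - 1*(-63492) = -140/13 + 63492 = 825256/13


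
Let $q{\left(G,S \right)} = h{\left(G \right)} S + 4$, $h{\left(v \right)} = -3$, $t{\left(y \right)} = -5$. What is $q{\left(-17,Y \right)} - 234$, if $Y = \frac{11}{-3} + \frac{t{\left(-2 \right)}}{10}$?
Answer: $- \frac{435}{2} \approx -217.5$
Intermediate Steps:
$Y = - \frac{25}{6}$ ($Y = \frac{11}{-3} - \frac{5}{10} = 11 \left(- \frac{1}{3}\right) - \frac{1}{2} = - \frac{11}{3} - \frac{1}{2} = - \frac{25}{6} \approx -4.1667$)
$q{\left(G,S \right)} = 4 - 3 S$ ($q{\left(G,S \right)} = - 3 S + 4 = 4 - 3 S$)
$q{\left(-17,Y \right)} - 234 = \left(4 - - \frac{25}{2}\right) - 234 = \left(4 + \frac{25}{2}\right) - 234 = \frac{33}{2} - 234 = - \frac{435}{2}$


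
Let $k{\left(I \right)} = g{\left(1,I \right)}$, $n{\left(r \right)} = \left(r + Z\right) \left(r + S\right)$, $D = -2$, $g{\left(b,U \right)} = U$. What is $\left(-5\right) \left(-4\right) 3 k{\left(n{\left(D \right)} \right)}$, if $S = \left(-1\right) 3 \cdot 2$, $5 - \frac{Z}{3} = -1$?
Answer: $-7680$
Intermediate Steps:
$Z = 18$ ($Z = 15 - -3 = 15 + 3 = 18$)
$S = -6$ ($S = \left(-3\right) 2 = -6$)
$n{\left(r \right)} = \left(-6 + r\right) \left(18 + r\right)$ ($n{\left(r \right)} = \left(r + 18\right) \left(r - 6\right) = \left(18 + r\right) \left(-6 + r\right) = \left(-6 + r\right) \left(18 + r\right)$)
$k{\left(I \right)} = I$
$\left(-5\right) \left(-4\right) 3 k{\left(n{\left(D \right)} \right)} = \left(-5\right) \left(-4\right) 3 \left(-108 + \left(-2\right)^{2} + 12 \left(-2\right)\right) = 20 \cdot 3 \left(-108 + 4 - 24\right) = 60 \left(-128\right) = -7680$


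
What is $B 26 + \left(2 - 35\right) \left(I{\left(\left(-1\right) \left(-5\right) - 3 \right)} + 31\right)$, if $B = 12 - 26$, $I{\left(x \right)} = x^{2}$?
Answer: $-1519$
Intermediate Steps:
$B = -14$ ($B = 12 - 26 = -14$)
$B 26 + \left(2 - 35\right) \left(I{\left(\left(-1\right) \left(-5\right) - 3 \right)} + 31\right) = \left(-14\right) 26 + \left(2 - 35\right) \left(\left(\left(-1\right) \left(-5\right) - 3\right)^{2} + 31\right) = -364 - 33 \left(\left(5 - 3\right)^{2} + 31\right) = -364 - 33 \left(2^{2} + 31\right) = -364 - 33 \left(4 + 31\right) = -364 - 1155 = -1519$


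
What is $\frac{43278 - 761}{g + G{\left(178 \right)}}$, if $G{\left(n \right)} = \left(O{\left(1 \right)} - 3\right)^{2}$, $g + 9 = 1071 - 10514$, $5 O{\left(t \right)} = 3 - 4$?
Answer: $- \frac{1062925}{236044} \approx -4.5031$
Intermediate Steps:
$O{\left(t \right)} = - \frac{1}{5}$ ($O{\left(t \right)} = \frac{3 - 4}{5} = \frac{1}{5} \left(-1\right) = - \frac{1}{5}$)
$g = -9452$ ($g = -9 + \left(1071 - 10514\right) = -9 - 9443 = -9452$)
$G{\left(n \right)} = \frac{256}{25}$ ($G{\left(n \right)} = \left(- \frac{1}{5} - 3\right)^{2} = \left(- \frac{16}{5}\right)^{2} = \frac{256}{25}$)
$\frac{43278 - 761}{g + G{\left(178 \right)}} = \frac{43278 - 761}{-9452 + \frac{256}{25}} = \frac{42517}{- \frac{236044}{25}} = 42517 \left(- \frac{25}{236044}\right) = - \frac{1062925}{236044}$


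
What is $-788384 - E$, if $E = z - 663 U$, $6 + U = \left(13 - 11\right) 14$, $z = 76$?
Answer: $-773874$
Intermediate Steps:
$U = 22$ ($U = -6 + \left(13 - 11\right) 14 = -6 + 2 \cdot 14 = -6 + 28 = 22$)
$E = -14510$ ($E = 76 - 14586 = -14510$)
$-788384 - E = -788384 - -14510 = -788384 + 14510 = -773874$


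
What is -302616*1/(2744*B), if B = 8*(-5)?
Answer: 37827/13720 ≈ 2.7571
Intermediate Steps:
B = -40
-302616*1/(2744*B) = -302616/((49*56)*(-40)) = -302616/(2744*(-40)) = -302616/(-109760) = -302616*(-1/109760) = 37827/13720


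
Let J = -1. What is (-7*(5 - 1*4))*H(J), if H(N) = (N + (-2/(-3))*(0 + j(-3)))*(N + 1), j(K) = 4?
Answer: 0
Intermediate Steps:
H(N) = (1 + N)*(8/3 + N) (H(N) = (N + (-2/(-3))*(0 + 4))*(N + 1) = (N - 2*(-1/3)*4)*(1 + N) = (N + (2/3)*4)*(1 + N) = (N + 8/3)*(1 + N) = (8/3 + N)*(1 + N) = (1 + N)*(8/3 + N))
(-7*(5 - 1*4))*H(J) = (-7*(5 - 1*4))*(8/3 + (-1)**2 + (11/3)*(-1)) = (-7*(5 - 4))*(8/3 + 1 - 11/3) = -7*1*0 = -7*0 = 0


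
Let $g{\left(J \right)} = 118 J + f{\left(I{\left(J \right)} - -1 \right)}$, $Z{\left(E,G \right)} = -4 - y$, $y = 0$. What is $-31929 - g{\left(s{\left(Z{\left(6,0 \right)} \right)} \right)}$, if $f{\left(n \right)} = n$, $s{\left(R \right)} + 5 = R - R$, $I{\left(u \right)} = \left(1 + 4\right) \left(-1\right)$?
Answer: $-31335$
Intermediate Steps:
$Z{\left(E,G \right)} = -4$ ($Z{\left(E,G \right)} = -4 - 0 = -4 + 0 = -4$)
$I{\left(u \right)} = -5$ ($I{\left(u \right)} = 5 \left(-1\right) = -5$)
$s{\left(R \right)} = -5$ ($s{\left(R \right)} = -5 + \left(R - R\right) = -5 + 0 = -5$)
$g{\left(J \right)} = -4 + 118 J$ ($g{\left(J \right)} = 118 J - 4 = -4 + 118 J$)
$-31929 - g{\left(s{\left(Z{\left(6,0 \right)} \right)} \right)} = -31929 - \left(-4 + 118 \left(-5\right)\right) = -31929 - \left(-4 - 590\right) = -31929 - -594 = -31929 + 594 = -31335$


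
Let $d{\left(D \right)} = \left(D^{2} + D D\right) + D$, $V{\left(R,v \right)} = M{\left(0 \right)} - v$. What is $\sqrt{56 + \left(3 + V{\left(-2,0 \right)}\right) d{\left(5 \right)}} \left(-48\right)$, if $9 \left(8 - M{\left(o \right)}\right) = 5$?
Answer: $- 16 \sqrt{5674} \approx -1205.2$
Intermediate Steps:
$M{\left(o \right)} = \frac{67}{9}$ ($M{\left(o \right)} = 8 - \frac{5}{9} = \frac{67}{9}$)
$V{\left(R,v \right)} = \frac{67}{9} - v$
$d{\left(D \right)} = D + 2 D^{2}$ ($d{\left(D \right)} = \left(D^{2} + D^{2}\right) + D = 2 D^{2} + D = D + 2 D^{2}$)
$\sqrt{56 + \left(3 + V{\left(-2,0 \right)}\right) d{\left(5 \right)}} \left(-48\right) = \sqrt{56 + \left(3 + \left(\frac{67}{9} - 0\right)\right) 5 \left(1 + 2 \cdot 5\right)} \left(-48\right) = \sqrt{56 + \left(3 + \left(\frac{67}{9} + 0\right)\right) 5 \left(1 + 10\right)} \left(-48\right) = \sqrt{56 + \left(3 + \frac{67}{9}\right) 5 \cdot 11} \left(-48\right) = \sqrt{56 + \frac{94}{9} \cdot 55} \left(-48\right) = \sqrt{56 + \frac{5170}{9}} \left(-48\right) = \sqrt{\frac{5674}{9}} \left(-48\right) = \frac{\sqrt{5674}}{3} \left(-48\right) = - 16 \sqrt{5674}$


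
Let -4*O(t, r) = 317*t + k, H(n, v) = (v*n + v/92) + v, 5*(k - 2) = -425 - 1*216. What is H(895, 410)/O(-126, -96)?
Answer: 168987650/4607843 ≈ 36.674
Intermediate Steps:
k = -631/5 (k = 2 + (-425 - 1*216)/5 = 2 + (-425 - 216)/5 = 2 + (⅕)*(-641) = 2 - 641/5 = -631/5 ≈ -126.20)
H(n, v) = 93*v/92 + n*v (H(n, v) = (n*v + v/92) + v = (v/92 + n*v) + v = 93*v/92 + n*v)
O(t, r) = 631/20 - 317*t/4 (O(t, r) = -(317*t - 631/5)/4 = -(-631/5 + 317*t)/4 = 631/20 - 317*t/4)
H(895, 410)/O(-126, -96) = ((1/92)*410*(93 + 92*895))/(631/20 - 317/4*(-126)) = ((1/92)*410*(93 + 82340))/(631/20 + 19971/2) = ((1/92)*410*82433)/(200341/20) = (16898765/46)*(20/200341) = 168987650/4607843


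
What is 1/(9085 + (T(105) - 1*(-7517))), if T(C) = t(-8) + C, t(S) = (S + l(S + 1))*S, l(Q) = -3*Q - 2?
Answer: 1/16619 ≈ 6.0172e-5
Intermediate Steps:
l(Q) = -2 - 3*Q
t(S) = S*(-5 - 2*S) (t(S) = (S + (-2 - 3*(S + 1)))*S = (S + (-2 - 3*(1 + S)))*S = (S + (-2 + (-3 - 3*S)))*S = (S + (-5 - 3*S))*S = (-5 - 2*S)*S = S*(-5 - 2*S))
T(C) = -88 + C (T(C) = -1*(-8)*(5 + 2*(-8)) + C = -1*(-8)*(5 - 16) + C = -1*(-8)*(-11) + C = -88 + C)
1/(9085 + (T(105) - 1*(-7517))) = 1/(9085 + ((-88 + 105) - 1*(-7517))) = 1/(9085 + (17 + 7517)) = 1/(9085 + 7534) = 1/16619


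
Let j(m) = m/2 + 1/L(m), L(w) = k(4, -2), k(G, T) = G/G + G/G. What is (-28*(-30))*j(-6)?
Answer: -2100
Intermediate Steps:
k(G, T) = 2 (k(G, T) = 1 + 1 = 2)
L(w) = 2
j(m) = ½ + m/2 (j(m) = m/2 + 1/2 = m*(½) + 1*(½) = m/2 + ½ = ½ + m/2)
(-28*(-30))*j(-6) = (-28*(-30))*(½ + (½)*(-6)) = 840*(½ - 3) = 840*(-5/2) = -2100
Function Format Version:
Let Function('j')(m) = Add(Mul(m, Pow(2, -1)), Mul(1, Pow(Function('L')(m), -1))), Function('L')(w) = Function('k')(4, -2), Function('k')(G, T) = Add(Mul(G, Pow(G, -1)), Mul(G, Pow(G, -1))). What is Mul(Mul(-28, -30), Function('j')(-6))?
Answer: -2100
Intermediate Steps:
Function('k')(G, T) = 2 (Function('k')(G, T) = Add(1, 1) = 2)
Function('L')(w) = 2
Function('j')(m) = Add(Rational(1, 2), Mul(Rational(1, 2), m)) (Function('j')(m) = Add(Mul(m, Pow(2, -1)), Mul(1, Pow(2, -1))) = Add(Mul(m, Rational(1, 2)), Mul(1, Rational(1, 2))) = Add(Mul(Rational(1, 2), m), Rational(1, 2)) = Add(Rational(1, 2), Mul(Rational(1, 2), m)))
Mul(Mul(-28, -30), Function('j')(-6)) = Mul(Mul(-28, -30), Add(Rational(1, 2), Mul(Rational(1, 2), -6))) = Mul(840, Add(Rational(1, 2), -3)) = Mul(840, Rational(-5, 2)) = -2100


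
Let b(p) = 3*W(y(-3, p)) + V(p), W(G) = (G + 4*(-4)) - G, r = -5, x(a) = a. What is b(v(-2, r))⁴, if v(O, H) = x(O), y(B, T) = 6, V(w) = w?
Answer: 6250000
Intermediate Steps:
v(O, H) = O
W(G) = -16 (W(G) = (G - 16) - G = (-16 + G) - G = -16)
b(p) = -48 + p (b(p) = 3*(-16) + p = -48 + p)
b(v(-2, r))⁴ = (-48 - 2)⁴ = (-50)⁴ = 6250000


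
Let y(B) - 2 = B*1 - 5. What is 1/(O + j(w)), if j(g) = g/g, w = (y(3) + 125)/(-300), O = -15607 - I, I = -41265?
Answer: 1/25659 ≈ 3.8973e-5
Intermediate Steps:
O = 25658 (O = -15607 - 1*(-41265) = -15607 + 41265 = 25658)
y(B) = -3 + B (y(B) = 2 + (B*1 - 5) = 2 + (B - 5) = 2 + (-5 + B) = -3 + B)
w = -5/12 (w = ((-3 + 3) + 125)/(-300) = (0 + 125)*(-1/300) = 125*(-1/300) = -5/12 ≈ -0.41667)
j(g) = 1
1/(O + j(w)) = 1/(25658 + 1) = 1/25659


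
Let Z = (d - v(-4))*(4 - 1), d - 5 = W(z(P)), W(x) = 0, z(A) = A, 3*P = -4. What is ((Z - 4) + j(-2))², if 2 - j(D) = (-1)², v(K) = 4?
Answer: 0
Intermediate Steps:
P = -4/3 (P = (⅓)*(-4) = -4/3 ≈ -1.3333)
j(D) = 1 (j(D) = 2 - 1*(-1)² = 2 - 1*1 = 2 - 1 = 1)
d = 5 (d = 5 + 0 = 5)
Z = 3 (Z = (5 - 1*4)*(4 - 1) = (5 - 4)*3 = 1*3 = 3)
((Z - 4) + j(-2))² = ((3 - 4) + 1)² = (-1 + 1)² = 0² = 0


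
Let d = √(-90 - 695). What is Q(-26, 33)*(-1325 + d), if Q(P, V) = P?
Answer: 34450 - 26*I*√785 ≈ 34450.0 - 728.46*I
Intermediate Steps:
d = I*√785 (d = √(-785) = I*√785 ≈ 28.018*I)
Q(-26, 33)*(-1325 + d) = -26*(-1325 + I*√785) = 34450 - 26*I*√785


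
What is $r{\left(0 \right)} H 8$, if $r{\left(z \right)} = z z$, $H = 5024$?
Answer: $0$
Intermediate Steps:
$r{\left(z \right)} = z^{2}$
$r{\left(0 \right)} H 8 = 0^{2} \cdot 5024 \cdot 8 = 0 \cdot 40192 = 0$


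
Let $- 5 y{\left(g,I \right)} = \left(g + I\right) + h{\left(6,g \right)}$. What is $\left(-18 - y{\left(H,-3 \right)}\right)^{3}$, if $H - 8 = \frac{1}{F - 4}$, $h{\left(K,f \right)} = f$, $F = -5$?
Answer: $- \frac{2685619}{729} \approx -3684.0$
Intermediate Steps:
$H = \frac{71}{9}$ ($H = 8 + \frac{1}{-5 - 4} = 8 + \frac{1}{-9} = 8 - \frac{1}{9} = \frac{71}{9} \approx 7.8889$)
$y{\left(g,I \right)} = - \frac{2 g}{5} - \frac{I}{5}$ ($y{\left(g,I \right)} = - \frac{\left(g + I\right) + g}{5} = - \frac{\left(I + g\right) + g}{5} = - \frac{I + 2 g}{5} = - \frac{2 g}{5} - \frac{I}{5}$)
$\left(-18 - y{\left(H,-3 \right)}\right)^{3} = \left(-18 - \left(\left(- \frac{2}{5}\right) \frac{71}{9} - - \frac{3}{5}\right)\right)^{3} = \left(-18 - \left(- \frac{142}{45} + \frac{3}{5}\right)\right)^{3} = \left(-18 - - \frac{23}{9}\right)^{3} = \left(-18 + \frac{23}{9}\right)^{3} = \left(- \frac{139}{9}\right)^{3} = - \frac{2685619}{729}$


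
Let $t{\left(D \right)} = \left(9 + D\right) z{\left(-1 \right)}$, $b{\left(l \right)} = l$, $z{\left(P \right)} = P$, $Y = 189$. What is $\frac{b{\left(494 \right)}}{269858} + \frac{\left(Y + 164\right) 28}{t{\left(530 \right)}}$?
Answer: $- \frac{190500729}{10389533} \approx -18.336$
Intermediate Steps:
$t{\left(D \right)} = -9 - D$ ($t{\left(D \right)} = \left(9 + D\right) \left(-1\right) = -9 - D$)
$\frac{b{\left(494 \right)}}{269858} + \frac{\left(Y + 164\right) 28}{t{\left(530 \right)}} = \frac{494}{269858} + \frac{\left(189 + 164\right) 28}{-9 - 530} = 494 \cdot \frac{1}{269858} + \frac{353 \cdot 28}{-9 - 530} = \frac{247}{134929} + \frac{9884}{-539} = \frac{247}{134929} + 9884 \left(- \frac{1}{539}\right) = \frac{247}{134929} - \frac{1412}{77} = - \frac{190500729}{10389533}$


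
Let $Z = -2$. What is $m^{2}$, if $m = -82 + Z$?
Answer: $7056$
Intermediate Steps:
$m = -84$ ($m = -82 - 2 = -84$)
$m^{2} = \left(-84\right)^{2} = 7056$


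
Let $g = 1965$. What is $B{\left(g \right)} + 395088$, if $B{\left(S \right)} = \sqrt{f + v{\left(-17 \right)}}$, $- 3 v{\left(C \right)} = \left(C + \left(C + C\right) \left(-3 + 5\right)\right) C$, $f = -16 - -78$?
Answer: $395088 + \frac{i \sqrt{3777}}{3} \approx 3.9509 \cdot 10^{5} + 20.486 i$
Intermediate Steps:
$f = 62$ ($f = -16 + 78 = 62$)
$v{\left(C \right)} = - \frac{5 C^{2}}{3}$ ($v{\left(C \right)} = - \frac{\left(C + \left(C + C\right) \left(-3 + 5\right)\right) C}{3} = - \frac{\left(C + 2 C 2\right) C}{3} = - \frac{\left(C + 4 C\right) C}{3} = - \frac{5 C C}{3} = - \frac{5 C^{2}}{3}$)
$B{\left(S \right)} = \frac{i \sqrt{3777}}{3}$ ($B{\left(S \right)} = \sqrt{62 - \frac{5 \left(-17\right)^{2}}{3}} = \sqrt{62 - \frac{1445}{3}} = \sqrt{- \frac{1259}{3}} = \frac{i \sqrt{3777}}{3}$)
$B{\left(g \right)} + 395088 = \frac{i \sqrt{3777}}{3} + 395088 = 395088 + \frac{i \sqrt{3777}}{3}$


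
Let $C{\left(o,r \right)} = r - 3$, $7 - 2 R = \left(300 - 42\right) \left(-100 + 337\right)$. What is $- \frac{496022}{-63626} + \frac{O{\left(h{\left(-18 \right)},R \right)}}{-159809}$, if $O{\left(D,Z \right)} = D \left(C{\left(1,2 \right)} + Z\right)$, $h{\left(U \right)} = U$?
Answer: $\frac{22128682202}{5084003717} \approx 4.3526$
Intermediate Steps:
$R = - \frac{61139}{2}$ ($R = \frac{7}{2} - \frac{\left(300 - 42\right) \left(-100 + 337\right)}{2} = \frac{7}{2} - \frac{258 \cdot 237}{2} = \frac{7}{2} - 30573 = - \frac{61139}{2} \approx -30570.0$)
$C{\left(o,r \right)} = -3 + r$
$O{\left(D,Z \right)} = D \left(-1 + Z\right)$ ($O{\left(D,Z \right)} = D \left(\left(-3 + 2\right) + Z\right) = D \left(-1 + Z\right)$)
$- \frac{496022}{-63626} + \frac{O{\left(h{\left(-18 \right)},R \right)}}{-159809} = - \frac{496022}{-63626} + \frac{\left(-18\right) \left(-1 - \frac{61139}{2}\right)}{-159809} = \left(-496022\right) \left(- \frac{1}{63626}\right) + \left(-18\right) \left(- \frac{61141}{2}\right) \left(- \frac{1}{159809}\right) = \frac{248011}{31813} + 550269 \left(- \frac{1}{159809}\right) = \frac{248011}{31813} - \frac{550269}{159809} = \frac{22128682202}{5084003717}$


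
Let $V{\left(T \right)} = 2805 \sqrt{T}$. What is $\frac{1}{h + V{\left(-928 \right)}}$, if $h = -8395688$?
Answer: $- \frac{61733}{518344695004} - \frac{165 i \sqrt{58}}{1036689390008} \approx -1.191 \cdot 10^{-7} - 1.2121 \cdot 10^{-9} i$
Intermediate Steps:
$\frac{1}{h + V{\left(-928 \right)}} = \frac{1}{-8395688 + 2805 \sqrt{-928}} = \frac{1}{-8395688 + 2805 \cdot 4 i \sqrt{58}} = \frac{1}{-8395688 + 11220 i \sqrt{58}}$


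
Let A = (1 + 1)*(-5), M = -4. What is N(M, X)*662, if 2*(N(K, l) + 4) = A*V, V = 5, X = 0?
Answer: -19198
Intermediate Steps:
A = -10 (A = 2*(-5) = -10)
N(K, l) = -29 (N(K, l) = -4 + (-10*5)/2 = -4 + (½)*(-50) = -4 - 25 = -29)
N(M, X)*662 = -29*662 = -19198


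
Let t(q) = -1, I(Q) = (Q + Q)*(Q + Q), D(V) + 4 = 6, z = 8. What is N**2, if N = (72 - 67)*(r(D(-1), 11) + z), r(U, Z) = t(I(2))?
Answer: 1225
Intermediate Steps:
D(V) = 2 (D(V) = -4 + 6 = 2)
I(Q) = 4*Q**2 (I(Q) = (2*Q)*(2*Q) = 4*Q**2)
r(U, Z) = -1
N = 35 (N = (72 - 67)*(-1 + 8) = 5*7 = 35)
N**2 = 35**2 = 1225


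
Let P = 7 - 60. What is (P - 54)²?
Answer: 11449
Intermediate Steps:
P = -53
(P - 54)² = (-53 - 54)² = (-107)² = 11449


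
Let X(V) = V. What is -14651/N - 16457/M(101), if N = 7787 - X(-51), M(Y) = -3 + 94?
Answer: -18617601/101894 ≈ -182.72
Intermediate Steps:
M(Y) = 91
N = 7838 (N = 7787 - 1*(-51) = 7787 + 51 = 7838)
-14651/N - 16457/M(101) = -14651/7838 - 16457/91 = -14651*1/7838 - 16457*1/91 = -14651/7838 - 2351/13 = -18617601/101894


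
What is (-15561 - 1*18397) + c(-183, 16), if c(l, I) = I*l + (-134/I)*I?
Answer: -37020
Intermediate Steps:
c(l, I) = -134 + I*l (c(l, I) = I*l - 134 = -134 + I*l)
(-15561 - 1*18397) + c(-183, 16) = (-15561 - 1*18397) + (-134 + 16*(-183)) = (-15561 - 18397) + (-134 - 2928) = -33958 - 3062 = -37020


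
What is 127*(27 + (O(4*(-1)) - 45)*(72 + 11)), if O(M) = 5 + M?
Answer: -460375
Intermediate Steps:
127*(27 + (O(4*(-1)) - 45)*(72 + 11)) = 127*(27 + ((5 + 4*(-1)) - 45)*(72 + 11)) = 127*(27 + ((5 - 4) - 45)*83) = 127*(27 + (1 - 45)*83) = 127*(27 - 44*83) = 127*(27 - 3652) = 127*(-3625) = -460375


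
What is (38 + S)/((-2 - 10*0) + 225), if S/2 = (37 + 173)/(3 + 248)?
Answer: 9958/55973 ≈ 0.17791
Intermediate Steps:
S = 420/251 (S = 2*((37 + 173)/(3 + 248)) = 2*(210/251) = 420/251 ≈ 1.6733)
(38 + S)/((-2 - 10*0) + 225) = (38 + 420/251)/((-2 - 10*0) + 225) = 9958/(251*((-2 + 0) + 225)) = 9958/(251*(-2 + 225)) = (9958/251)/223 = (9958/251)*(1/223) = 9958/55973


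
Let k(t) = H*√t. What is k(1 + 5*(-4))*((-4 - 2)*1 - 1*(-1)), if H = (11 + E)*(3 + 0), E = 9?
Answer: -300*I*√19 ≈ -1307.7*I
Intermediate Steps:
H = 60 (H = (11 + 9)*(3 + 0) = 20*3 = 60)
k(t) = 60*√t
k(1 + 5*(-4))*((-4 - 2)*1 - 1*(-1)) = (60*√(1 + 5*(-4)))*((-4 - 2)*1 - 1*(-1)) = (60*√(1 - 20))*(-6*1 + 1) = (60*√(-19))*(-6 + 1) = (60*(I*√19))*(-5) = (60*I*√19)*(-5) = -300*I*√19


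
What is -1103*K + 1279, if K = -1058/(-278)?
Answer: -405706/139 ≈ -2918.8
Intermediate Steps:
K = 529/139 (K = -1058*(-1/278) = 529/139 ≈ 3.8058)
-1103*K + 1279 = -1103*529/139 + 1279 = -583487/139 + 1279 = -405706/139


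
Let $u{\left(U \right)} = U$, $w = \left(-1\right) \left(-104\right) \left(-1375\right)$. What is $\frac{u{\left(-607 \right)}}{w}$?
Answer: $\frac{607}{143000} \approx 0.0042448$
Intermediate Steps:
$w = -143000$ ($w = 104 \left(-1375\right) = -143000$)
$\frac{u{\left(-607 \right)}}{w} = - \frac{607}{-143000} = \left(-607\right) \left(- \frac{1}{143000}\right) = \frac{607}{143000}$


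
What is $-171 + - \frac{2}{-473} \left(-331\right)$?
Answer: $- \frac{81545}{473} \approx -172.4$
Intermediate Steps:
$-171 + - \frac{2}{-473} \left(-331\right) = -171 + \left(-2\right) \left(- \frac{1}{473}\right) \left(-331\right) = -171 + \frac{2}{473} \left(-331\right) = -171 - \frac{662}{473} = - \frac{81545}{473}$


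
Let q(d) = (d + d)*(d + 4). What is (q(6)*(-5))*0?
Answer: 0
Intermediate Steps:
q(d) = 2*d*(4 + d) (q(d) = (2*d)*(4 + d) = 2*d*(4 + d))
(q(6)*(-5))*0 = ((2*6*(4 + 6))*(-5))*0 = ((2*6*10)*(-5))*0 = (120*(-5))*0 = -600*0 = 0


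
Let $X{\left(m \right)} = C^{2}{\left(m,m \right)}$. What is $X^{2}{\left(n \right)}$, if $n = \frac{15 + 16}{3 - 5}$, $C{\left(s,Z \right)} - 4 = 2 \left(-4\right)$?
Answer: $256$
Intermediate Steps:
$C{\left(s,Z \right)} = -4$ ($C{\left(s,Z \right)} = 4 + 2 \left(-4\right) = 4 - 8 = -4$)
$n = - \frac{31}{2}$ ($n = \frac{31}{-2} = 31 \left(- \frac{1}{2}\right) = - \frac{31}{2} \approx -15.5$)
$X{\left(m \right)} = 16$ ($X{\left(m \right)} = \left(-4\right)^{2} = 16$)
$X^{2}{\left(n \right)} = 16^{2} = 256$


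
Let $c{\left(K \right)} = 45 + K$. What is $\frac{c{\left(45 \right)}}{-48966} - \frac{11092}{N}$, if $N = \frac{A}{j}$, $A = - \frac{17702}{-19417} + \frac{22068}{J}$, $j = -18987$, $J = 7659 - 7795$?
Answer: $- \frac{1134672782231576847}{869323765081} \approx -1.3052 \cdot 10^{6}$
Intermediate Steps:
$J = -136$
$A = - \frac{106521721}{660178}$ ($A = - \frac{17702}{-19417} + \frac{22068}{-136} = \left(-17702\right) \left(- \frac{1}{19417}\right) + 22068 \left(- \frac{1}{136}\right) = \frac{17702}{19417} - \frac{5517}{34} = - \frac{106521721}{660178} \approx -161.35$)
$N = \frac{106521721}{12534799686}$ ($N = - \frac{106521721}{660178 \left(-18987\right)} = \left(- \frac{106521721}{660178}\right) \left(- \frac{1}{18987}\right) = \frac{106521721}{12534799686} \approx 0.0084981$)
$\frac{c{\left(45 \right)}}{-48966} - \frac{11092}{N} = \frac{45 + 45}{-48966} - \frac{11092}{\frac{106521721}{12534799686}} = 90 \left(- \frac{1}{48966}\right) - \frac{139035998117112}{106521721} = - \frac{15}{8161} - \frac{139035998117112}{106521721} = - \frac{1134672782231576847}{869323765081}$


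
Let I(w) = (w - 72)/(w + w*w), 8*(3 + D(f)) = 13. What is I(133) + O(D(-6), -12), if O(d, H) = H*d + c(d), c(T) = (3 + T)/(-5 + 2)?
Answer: 3413645/213864 ≈ 15.962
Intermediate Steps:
c(T) = -1 - T/3 (c(T) = (3 + T)/(-3) = (3 + T)*(-⅓) = -1 - T/3)
D(f) = -11/8 (D(f) = -3 + (⅛)*13 = -3 + 13/8 = -11/8)
O(d, H) = -1 - d/3 + H*d (O(d, H) = H*d + (-1 - d/3) = -1 - d/3 + H*d)
I(w) = (-72 + w)/(w + w²)
I(133) + O(D(-6), -12) = (-72 + 133)/(133*(1 + 133)) + (-1 - ⅓*(-11/8) - 12*(-11/8)) = (1/133)*61/134 + (-1 + 11/24 + 33/2) = (1/133)*(1/134)*61 + 383/24 = 61/17822 + 383/24 = 3413645/213864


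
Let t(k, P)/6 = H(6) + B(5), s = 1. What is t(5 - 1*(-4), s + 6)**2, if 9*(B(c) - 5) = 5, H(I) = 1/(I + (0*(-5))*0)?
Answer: 10609/9 ≈ 1178.8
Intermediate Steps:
H(I) = 1/I (H(I) = 1/(I + 0*0) = 1/(I + 0) = 1/I)
B(c) = 50/9 (B(c) = 5 + (1/9)*5 = 5 + 5/9 = 50/9)
t(k, P) = 103/3 (t(k, P) = 6*(1/6 + 50/9) = 6*(103/18) = 103/3)
t(5 - 1*(-4), s + 6)**2 = (103/3)**2 = 10609/9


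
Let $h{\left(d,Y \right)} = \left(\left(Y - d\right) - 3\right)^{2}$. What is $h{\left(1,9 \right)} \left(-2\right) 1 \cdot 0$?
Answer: $0$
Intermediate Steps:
$h{\left(d,Y \right)} = \left(-3 + Y - d\right)^{2}$
$h{\left(1,9 \right)} \left(-2\right) 1 \cdot 0 = \left(3 + 1 - 9\right)^{2} \left(-2\right) 1 \cdot 0 = \left(3 + 1 - 9\right)^{2} \left(\left(-2\right) 0\right) = \left(-5\right)^{2} \cdot 0 = 25 \cdot 0 = 0$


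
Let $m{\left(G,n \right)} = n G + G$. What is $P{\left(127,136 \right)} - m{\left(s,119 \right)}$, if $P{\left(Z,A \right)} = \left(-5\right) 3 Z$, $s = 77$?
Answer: $-11145$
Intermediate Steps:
$P{\left(Z,A \right)} = - 15 Z$
$m{\left(G,n \right)} = G + G n$ ($m{\left(G,n \right)} = G n + G = G + G n$)
$P{\left(127,136 \right)} - m{\left(s,119 \right)} = \left(-15\right) 127 - 77 \left(1 + 119\right) = -1905 - 77 \cdot 120 = -1905 - 9240 = -11145$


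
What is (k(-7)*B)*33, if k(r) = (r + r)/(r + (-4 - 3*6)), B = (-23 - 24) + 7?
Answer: -18480/29 ≈ -637.24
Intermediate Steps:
B = -40 (B = -47 + 7 = -40)
k(r) = 2*r/(-22 + r) (k(r) = (2*r)/(r + (-4 - 18)) = (2*r)/(r - 22) = (2*r)/(-22 + r) = 2*r/(-22 + r))
(k(-7)*B)*33 = ((2*(-7)/(-22 - 7))*(-40))*33 = ((2*(-7)/(-29))*(-40))*33 = ((2*(-7)*(-1/29))*(-40))*33 = ((14/29)*(-40))*33 = -560/29*33 = -18480/29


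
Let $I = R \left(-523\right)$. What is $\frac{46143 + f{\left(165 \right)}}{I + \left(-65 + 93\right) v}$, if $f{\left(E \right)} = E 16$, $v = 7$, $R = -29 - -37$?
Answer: $- \frac{48783}{3988} \approx -12.232$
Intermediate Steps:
$R = 8$ ($R = -29 + 37 = 8$)
$f{\left(E \right)} = 16 E$
$I = -4184$ ($I = 8 \left(-523\right) = -4184$)
$\frac{46143 + f{\left(165 \right)}}{I + \left(-65 + 93\right) v} = \frac{46143 + 16 \cdot 165}{-4184 + \left(-65 + 93\right) 7} = \frac{46143 + 2640}{-4184 + 28 \cdot 7} = \frac{48783}{-4184 + 196} = \frac{48783}{-3988} = 48783 \left(- \frac{1}{3988}\right) = - \frac{48783}{3988}$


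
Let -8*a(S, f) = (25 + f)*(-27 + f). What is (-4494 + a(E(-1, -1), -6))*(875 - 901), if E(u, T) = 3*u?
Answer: 459225/4 ≈ 1.1481e+5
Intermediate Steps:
a(S, f) = -(-27 + f)*(25 + f)/8 (a(S, f) = -(25 + f)*(-27 + f)/8 = -(-27 + f)*(25 + f)/8)
(-4494 + a(E(-1, -1), -6))*(875 - 901) = (-4494 + (675/8 - ⅛*(-6)² + (¼)*(-6)))*(875 - 901) = (-4494 + (675/8 - ⅛*36 - 3/2))*(-26) = (-4494 + (675/8 - 9/2 - 3/2))*(-26) = (-4494 + 627/8)*(-26) = -35325/8*(-26) = 459225/4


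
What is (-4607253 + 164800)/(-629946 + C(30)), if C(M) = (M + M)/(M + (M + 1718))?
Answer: 3949340717/560021964 ≈ 7.0521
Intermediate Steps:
C(M) = 2*M/(1718 + 2*M) (C(M) = (2*M)/(M + (1718 + M)) = (2*M)/(1718 + 2*M) = 2*M/(1718 + 2*M))
(-4607253 + 164800)/(-629946 + C(30)) = (-4607253 + 164800)/(-629946 + 30/(859 + 30)) = -4442453/(-629946 + 30/889) = -4442453/(-560021964/889) = -4442453*(-889/560021964) = 3949340717/560021964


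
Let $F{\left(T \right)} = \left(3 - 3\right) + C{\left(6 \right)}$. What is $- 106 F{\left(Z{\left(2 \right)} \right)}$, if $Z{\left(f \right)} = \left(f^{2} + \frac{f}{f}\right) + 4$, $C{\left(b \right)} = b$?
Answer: $-636$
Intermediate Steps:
$Z{\left(f \right)} = 5 + f^{2}$ ($Z{\left(f \right)} = \left(f^{2} + 1\right) + 4 = \left(1 + f^{2}\right) + 4 = 5 + f^{2}$)
$F{\left(T \right)} = 6$ ($F{\left(T \right)} = \left(3 - 3\right) + 6 = 0 + 6 = 6$)
$- 106 F{\left(Z{\left(2 \right)} \right)} = \left(-106\right) 6 = -636$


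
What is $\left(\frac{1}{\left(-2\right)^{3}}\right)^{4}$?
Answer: $\frac{1}{4096} \approx 0.00024414$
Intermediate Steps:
$\left(\frac{1}{\left(-2\right)^{3}}\right)^{4} = \left(\frac{1}{-8}\right)^{4} = \left(- \frac{1}{8}\right)^{4} = \frac{1}{4096}$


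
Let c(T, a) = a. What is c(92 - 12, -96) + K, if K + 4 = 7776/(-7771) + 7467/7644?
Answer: -1980522029/19800508 ≈ -100.02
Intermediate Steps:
K = -79673261/19800508 (K = -4 + (7776/(-7771) + 7467/7644) = -4 + (7776*(-1/7771) + 7467*(1/7644)) = -4 + (-7776/7771 + 2489/2548) = -4 - 471229/19800508 = -79673261/19800508 ≈ -4.0238)
c(92 - 12, -96) + K = -96 - 79673261/19800508 = -1980522029/19800508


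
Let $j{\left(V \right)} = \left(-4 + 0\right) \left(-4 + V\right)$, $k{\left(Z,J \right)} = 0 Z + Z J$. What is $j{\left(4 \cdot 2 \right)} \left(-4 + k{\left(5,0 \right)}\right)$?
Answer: $64$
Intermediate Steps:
$k{\left(Z,J \right)} = J Z$ ($k{\left(Z,J \right)} = 0 + J Z = J Z$)
$j{\left(V \right)} = 16 - 4 V$ ($j{\left(V \right)} = - 4 \left(-4 + V\right) = 16 - 4 V$)
$j{\left(4 \cdot 2 \right)} \left(-4 + k{\left(5,0 \right)}\right) = \left(16 - 4 \cdot 4 \cdot 2\right) \left(-4 + 0 \cdot 5\right) = \left(16 - 32\right) \left(-4 + 0\right) = \left(16 - 32\right) \left(-4\right) = \left(-16\right) \left(-4\right) = 64$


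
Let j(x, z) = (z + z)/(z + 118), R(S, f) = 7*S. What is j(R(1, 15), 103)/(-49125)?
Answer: -206/10856625 ≈ -1.8975e-5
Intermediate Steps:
j(x, z) = 2*z/(118 + z) (j(x, z) = (2*z)/(118 + z) = 2*z/(118 + z))
j(R(1, 15), 103)/(-49125) = (2*103/(118 + 103))/(-49125) = (2*103/221)*(-1/49125) = (2*103*(1/221))*(-1/49125) = (206/221)*(-1/49125) = -206/10856625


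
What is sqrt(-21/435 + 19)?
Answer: 2*sqrt(99615)/145 ≈ 4.3534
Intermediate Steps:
sqrt(-21/435 + 19) = sqrt(-21*1/435 + 19) = sqrt(-7/145 + 19) = sqrt(2748/145) = 2*sqrt(99615)/145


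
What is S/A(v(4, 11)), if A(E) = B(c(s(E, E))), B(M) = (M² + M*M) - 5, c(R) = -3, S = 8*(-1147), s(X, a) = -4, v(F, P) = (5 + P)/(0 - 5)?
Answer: -9176/13 ≈ -705.85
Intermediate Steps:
v(F, P) = -1 - P/5 (v(F, P) = (5 + P)/(-5) = (5 + P)*(-⅕) = -1 - P/5)
S = -9176
B(M) = -5 + 2*M² (B(M) = (M² + M²) - 5 = 2*M² - 5 = -5 + 2*M²)
A(E) = 13 (A(E) = -5 + 2*(-3)² = -5 + 2*9 = -5 + 18 = 13)
S/A(v(4, 11)) = -9176/13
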